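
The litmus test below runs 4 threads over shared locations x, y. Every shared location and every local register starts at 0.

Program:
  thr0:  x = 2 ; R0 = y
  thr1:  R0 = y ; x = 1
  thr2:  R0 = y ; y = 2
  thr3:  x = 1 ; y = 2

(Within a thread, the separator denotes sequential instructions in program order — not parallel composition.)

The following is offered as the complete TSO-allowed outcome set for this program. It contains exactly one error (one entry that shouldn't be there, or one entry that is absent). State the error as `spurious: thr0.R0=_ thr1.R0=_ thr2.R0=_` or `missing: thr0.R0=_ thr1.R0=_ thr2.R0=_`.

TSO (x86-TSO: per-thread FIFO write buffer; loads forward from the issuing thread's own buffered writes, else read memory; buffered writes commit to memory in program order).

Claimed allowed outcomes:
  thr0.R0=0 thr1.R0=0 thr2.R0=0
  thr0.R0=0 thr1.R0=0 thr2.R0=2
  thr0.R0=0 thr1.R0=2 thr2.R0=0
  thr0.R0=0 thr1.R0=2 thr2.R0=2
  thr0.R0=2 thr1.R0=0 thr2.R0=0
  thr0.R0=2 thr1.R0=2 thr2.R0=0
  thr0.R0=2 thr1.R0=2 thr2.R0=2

missing: thr0.R0=2 thr1.R0=0 thr2.R0=2

outcome vector order: (thr0.R0,thr1.R0,thr2.R0)
TSO (8): (0,0,0), (0,0,2), (0,2,0), (0,2,2), (2,0,0), (2,0,2), (2,2,0), (2,2,2)
TSO∖claimed = {(2,0,2)}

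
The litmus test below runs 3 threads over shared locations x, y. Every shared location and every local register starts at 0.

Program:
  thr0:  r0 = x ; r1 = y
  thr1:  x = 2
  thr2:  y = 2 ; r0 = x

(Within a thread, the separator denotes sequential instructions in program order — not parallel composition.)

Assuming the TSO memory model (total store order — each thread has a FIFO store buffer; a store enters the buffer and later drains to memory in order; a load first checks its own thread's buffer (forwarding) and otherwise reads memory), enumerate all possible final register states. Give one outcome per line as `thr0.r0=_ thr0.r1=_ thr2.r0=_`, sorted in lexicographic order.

thr0.r0=0 thr0.r1=0 thr2.r0=0
thr0.r0=0 thr0.r1=0 thr2.r0=2
thr0.r0=0 thr0.r1=2 thr2.r0=0
thr0.r0=0 thr0.r1=2 thr2.r0=2
thr0.r0=2 thr0.r1=0 thr2.r0=0
thr0.r0=2 thr0.r1=0 thr2.r0=2
thr0.r0=2 thr0.r1=2 thr2.r0=0
thr0.r0=2 thr0.r1=2 thr2.r0=2

outcome vector order: (thr0.r0,thr0.r1,thr2.r0)
|TSO outcomes| = 8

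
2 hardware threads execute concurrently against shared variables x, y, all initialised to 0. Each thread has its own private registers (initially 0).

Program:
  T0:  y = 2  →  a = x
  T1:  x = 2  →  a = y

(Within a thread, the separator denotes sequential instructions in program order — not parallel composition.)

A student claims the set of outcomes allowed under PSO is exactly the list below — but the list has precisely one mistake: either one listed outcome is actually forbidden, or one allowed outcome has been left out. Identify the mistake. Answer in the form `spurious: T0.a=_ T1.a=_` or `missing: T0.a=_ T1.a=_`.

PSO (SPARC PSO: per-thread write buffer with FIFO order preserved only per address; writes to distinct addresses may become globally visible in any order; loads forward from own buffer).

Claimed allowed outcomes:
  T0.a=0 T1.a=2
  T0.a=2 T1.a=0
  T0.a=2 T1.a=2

missing: T0.a=0 T1.a=0

outcome vector order: (T0.a,T1.a)
PSO: 4 outcomes — {0/0, 0/2, 2/0, 2/2}
PSO∖claimed = {0/0}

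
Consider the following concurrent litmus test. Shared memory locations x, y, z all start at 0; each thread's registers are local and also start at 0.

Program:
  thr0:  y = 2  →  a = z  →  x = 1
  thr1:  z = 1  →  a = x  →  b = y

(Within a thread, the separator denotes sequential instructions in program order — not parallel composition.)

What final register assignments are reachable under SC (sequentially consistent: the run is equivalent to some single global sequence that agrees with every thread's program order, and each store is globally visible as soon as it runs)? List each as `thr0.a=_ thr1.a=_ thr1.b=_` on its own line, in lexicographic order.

thr0.a=0 thr1.a=0 thr1.b=2
thr0.a=0 thr1.a=1 thr1.b=2
thr0.a=1 thr1.a=0 thr1.b=0
thr0.a=1 thr1.a=0 thr1.b=2
thr0.a=1 thr1.a=1 thr1.b=2

outcome vector order: (thr0.a,thr1.a,thr1.b)
|SC outcomes| = 5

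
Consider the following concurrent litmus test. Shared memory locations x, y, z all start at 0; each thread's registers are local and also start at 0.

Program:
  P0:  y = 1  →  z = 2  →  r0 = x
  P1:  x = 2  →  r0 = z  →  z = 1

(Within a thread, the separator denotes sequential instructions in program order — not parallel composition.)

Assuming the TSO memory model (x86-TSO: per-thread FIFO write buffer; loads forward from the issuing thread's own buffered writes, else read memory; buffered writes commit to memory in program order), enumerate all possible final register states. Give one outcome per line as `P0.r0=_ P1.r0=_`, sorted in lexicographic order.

outcome vector order: (P0.r0,P1.r0)
|TSO outcomes| = 4

P0.r0=0 P1.r0=0
P0.r0=0 P1.r0=2
P0.r0=2 P1.r0=0
P0.r0=2 P1.r0=2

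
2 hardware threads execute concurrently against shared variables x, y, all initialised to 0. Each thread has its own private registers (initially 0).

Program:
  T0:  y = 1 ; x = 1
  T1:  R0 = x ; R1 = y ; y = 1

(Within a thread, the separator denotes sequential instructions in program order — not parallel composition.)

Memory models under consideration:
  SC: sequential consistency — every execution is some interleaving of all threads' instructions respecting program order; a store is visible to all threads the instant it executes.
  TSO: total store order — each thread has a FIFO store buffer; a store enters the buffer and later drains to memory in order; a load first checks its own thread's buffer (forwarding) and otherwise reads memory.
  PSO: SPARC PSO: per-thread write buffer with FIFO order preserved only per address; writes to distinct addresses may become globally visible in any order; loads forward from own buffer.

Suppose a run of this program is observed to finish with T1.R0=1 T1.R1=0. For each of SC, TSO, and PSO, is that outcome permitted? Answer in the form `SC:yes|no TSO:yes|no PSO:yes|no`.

outcome vector order: (T1.R0,T1.R1)
[SC] allowed = {00 01 11}
[TSO] allowed = {00 01 11}
[PSO] allowed = {00 01 10 11}
target 10 ∈ {PSO}

SC:no TSO:no PSO:yes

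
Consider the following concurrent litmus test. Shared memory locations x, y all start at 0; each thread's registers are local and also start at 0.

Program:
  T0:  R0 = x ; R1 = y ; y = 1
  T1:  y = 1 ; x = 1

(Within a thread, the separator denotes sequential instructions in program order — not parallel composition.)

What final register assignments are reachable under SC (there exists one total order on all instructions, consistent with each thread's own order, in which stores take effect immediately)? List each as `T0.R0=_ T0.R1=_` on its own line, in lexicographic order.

T0.R0=0 T0.R1=0
T0.R0=0 T0.R1=1
T0.R0=1 T0.R1=1

outcome vector order: (T0.R0,T0.R1)
|SC outcomes| = 3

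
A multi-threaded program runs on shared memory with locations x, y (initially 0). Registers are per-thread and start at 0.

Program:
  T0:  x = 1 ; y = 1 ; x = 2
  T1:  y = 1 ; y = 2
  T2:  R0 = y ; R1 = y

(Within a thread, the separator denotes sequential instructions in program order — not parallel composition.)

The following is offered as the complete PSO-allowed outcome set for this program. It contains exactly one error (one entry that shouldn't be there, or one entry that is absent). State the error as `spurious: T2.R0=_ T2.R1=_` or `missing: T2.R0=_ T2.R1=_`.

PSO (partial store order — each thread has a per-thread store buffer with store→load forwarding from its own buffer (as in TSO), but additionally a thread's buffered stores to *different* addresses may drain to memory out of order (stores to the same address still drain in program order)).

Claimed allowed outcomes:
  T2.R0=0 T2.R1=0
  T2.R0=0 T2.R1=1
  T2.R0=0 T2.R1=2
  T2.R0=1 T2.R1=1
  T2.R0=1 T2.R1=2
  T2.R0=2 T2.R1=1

missing: T2.R0=2 T2.R1=2

outcome vector order: (T2.R0,T2.R1)
PSO (7): <0 0> <0 1> <0 2> <1 1> <1 2> <2 1> <2 2>
PSO∖claimed = {<2 2>}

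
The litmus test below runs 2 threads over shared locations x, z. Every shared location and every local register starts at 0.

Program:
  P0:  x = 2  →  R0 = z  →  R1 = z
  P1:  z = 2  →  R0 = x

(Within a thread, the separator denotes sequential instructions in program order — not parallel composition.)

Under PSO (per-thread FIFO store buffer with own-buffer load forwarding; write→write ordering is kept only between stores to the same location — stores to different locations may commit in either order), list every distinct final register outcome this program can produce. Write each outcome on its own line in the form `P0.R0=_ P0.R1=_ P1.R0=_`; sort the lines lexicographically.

P0.R0=0 P0.R1=0 P1.R0=0
P0.R0=0 P0.R1=0 P1.R0=2
P0.R0=0 P0.R1=2 P1.R0=0
P0.R0=0 P0.R1=2 P1.R0=2
P0.R0=2 P0.R1=2 P1.R0=0
P0.R0=2 P0.R1=2 P1.R0=2

outcome vector order: (P0.R0,P0.R1,P1.R0)
|PSO outcomes| = 6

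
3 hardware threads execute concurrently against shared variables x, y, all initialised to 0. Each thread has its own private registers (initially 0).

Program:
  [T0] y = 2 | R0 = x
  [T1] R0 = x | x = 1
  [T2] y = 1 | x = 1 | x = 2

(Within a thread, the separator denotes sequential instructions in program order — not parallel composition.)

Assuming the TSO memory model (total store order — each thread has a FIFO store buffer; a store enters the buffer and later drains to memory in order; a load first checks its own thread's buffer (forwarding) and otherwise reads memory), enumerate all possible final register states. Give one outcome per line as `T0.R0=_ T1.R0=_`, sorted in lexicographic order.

outcome vector order: (T0.R0,T1.R0)
|TSO outcomes| = 9

T0.R0=0 T1.R0=0
T0.R0=0 T1.R0=1
T0.R0=0 T1.R0=2
T0.R0=1 T1.R0=0
T0.R0=1 T1.R0=1
T0.R0=1 T1.R0=2
T0.R0=2 T1.R0=0
T0.R0=2 T1.R0=1
T0.R0=2 T1.R0=2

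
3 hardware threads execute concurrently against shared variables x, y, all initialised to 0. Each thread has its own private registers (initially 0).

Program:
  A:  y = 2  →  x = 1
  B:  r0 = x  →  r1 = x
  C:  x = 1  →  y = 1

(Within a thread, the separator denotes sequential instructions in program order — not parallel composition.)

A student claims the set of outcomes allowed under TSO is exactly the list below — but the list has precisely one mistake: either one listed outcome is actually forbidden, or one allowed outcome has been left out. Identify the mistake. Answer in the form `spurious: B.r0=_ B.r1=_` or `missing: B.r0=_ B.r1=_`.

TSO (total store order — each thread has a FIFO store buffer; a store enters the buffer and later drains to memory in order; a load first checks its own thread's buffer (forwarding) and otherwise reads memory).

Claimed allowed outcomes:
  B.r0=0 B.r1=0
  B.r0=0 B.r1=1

outcome vector order: (B.r0,B.r1)
TSO: 3 outcomes — {<0 0>; <0 1>; <1 1>}
TSO∖claimed = {<1 1>}

missing: B.r0=1 B.r1=1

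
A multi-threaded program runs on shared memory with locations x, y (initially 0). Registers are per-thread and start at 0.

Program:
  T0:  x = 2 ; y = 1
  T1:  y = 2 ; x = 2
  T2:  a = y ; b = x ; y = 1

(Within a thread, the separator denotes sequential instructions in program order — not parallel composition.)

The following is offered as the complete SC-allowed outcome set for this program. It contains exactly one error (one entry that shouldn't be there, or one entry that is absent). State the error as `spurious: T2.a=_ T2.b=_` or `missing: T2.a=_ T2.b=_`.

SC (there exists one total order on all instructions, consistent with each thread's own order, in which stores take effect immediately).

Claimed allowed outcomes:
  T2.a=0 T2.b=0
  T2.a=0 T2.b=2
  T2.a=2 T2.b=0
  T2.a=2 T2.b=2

outcome vector order: (T2.a,T2.b)
[SC] allowed = {00 02 12 20 22}
SC∖claimed = {12}

missing: T2.a=1 T2.b=2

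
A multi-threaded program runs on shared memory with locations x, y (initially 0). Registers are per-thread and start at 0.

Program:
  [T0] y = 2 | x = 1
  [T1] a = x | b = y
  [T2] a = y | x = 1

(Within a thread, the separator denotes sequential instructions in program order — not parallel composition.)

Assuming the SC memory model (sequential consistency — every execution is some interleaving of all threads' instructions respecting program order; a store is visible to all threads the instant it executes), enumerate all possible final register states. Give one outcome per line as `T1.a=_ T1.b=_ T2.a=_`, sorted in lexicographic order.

T1.a=0 T1.b=0 T2.a=0
T1.a=0 T1.b=0 T2.a=2
T1.a=0 T1.b=2 T2.a=0
T1.a=0 T1.b=2 T2.a=2
T1.a=1 T1.b=0 T2.a=0
T1.a=1 T1.b=2 T2.a=0
T1.a=1 T1.b=2 T2.a=2

outcome vector order: (T1.a,T1.b,T2.a)
|SC outcomes| = 7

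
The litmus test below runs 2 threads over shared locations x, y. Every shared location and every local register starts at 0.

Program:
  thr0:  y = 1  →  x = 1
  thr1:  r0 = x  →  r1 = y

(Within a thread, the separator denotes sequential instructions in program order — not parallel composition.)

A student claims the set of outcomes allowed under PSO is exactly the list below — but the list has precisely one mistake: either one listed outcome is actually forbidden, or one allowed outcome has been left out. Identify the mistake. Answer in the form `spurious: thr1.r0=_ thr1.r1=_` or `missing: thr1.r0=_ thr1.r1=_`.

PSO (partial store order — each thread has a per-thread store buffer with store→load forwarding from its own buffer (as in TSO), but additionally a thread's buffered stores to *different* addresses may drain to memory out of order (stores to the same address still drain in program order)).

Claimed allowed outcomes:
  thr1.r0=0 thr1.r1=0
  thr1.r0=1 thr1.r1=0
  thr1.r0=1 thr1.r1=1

missing: thr1.r0=0 thr1.r1=1

outcome vector order: (thr1.r0,thr1.r1)
under PSO → <0 0>; <0 1>; <1 0>; <1 1>
PSO∖claimed = {<0 1>}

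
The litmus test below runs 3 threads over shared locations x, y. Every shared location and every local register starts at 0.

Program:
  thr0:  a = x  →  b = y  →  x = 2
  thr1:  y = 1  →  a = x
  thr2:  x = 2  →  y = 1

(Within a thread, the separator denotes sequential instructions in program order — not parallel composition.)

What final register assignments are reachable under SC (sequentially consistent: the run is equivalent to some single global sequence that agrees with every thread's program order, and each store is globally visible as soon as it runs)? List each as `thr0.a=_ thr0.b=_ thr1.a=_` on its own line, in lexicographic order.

outcome vector order: (thr0.a,thr0.b,thr1.a)
|SC outcomes| = 7

thr0.a=0 thr0.b=0 thr1.a=0
thr0.a=0 thr0.b=0 thr1.a=2
thr0.a=0 thr0.b=1 thr1.a=0
thr0.a=0 thr0.b=1 thr1.a=2
thr0.a=2 thr0.b=0 thr1.a=2
thr0.a=2 thr0.b=1 thr1.a=0
thr0.a=2 thr0.b=1 thr1.a=2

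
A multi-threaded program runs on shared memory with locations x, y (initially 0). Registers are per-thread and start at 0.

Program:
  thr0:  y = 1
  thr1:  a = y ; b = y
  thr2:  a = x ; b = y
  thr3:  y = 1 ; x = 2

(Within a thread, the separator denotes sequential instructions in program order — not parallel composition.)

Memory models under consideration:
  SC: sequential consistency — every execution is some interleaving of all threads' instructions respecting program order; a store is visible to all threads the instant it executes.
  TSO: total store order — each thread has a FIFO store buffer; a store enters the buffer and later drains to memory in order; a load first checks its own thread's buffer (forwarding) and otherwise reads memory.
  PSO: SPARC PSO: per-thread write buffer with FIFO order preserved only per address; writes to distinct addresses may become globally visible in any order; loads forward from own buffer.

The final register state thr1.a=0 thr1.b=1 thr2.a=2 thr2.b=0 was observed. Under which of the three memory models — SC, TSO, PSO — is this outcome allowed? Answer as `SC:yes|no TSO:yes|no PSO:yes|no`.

outcome vector order: (thr1.a,thr1.b,thr2.a,thr2.b)
SC: 9 outcomes — {0/0/0/0 0/0/0/1 0/0/2/1 0/1/0/0 0/1/0/1 0/1/2/1 1/1/0/0 1/1/0/1 1/1/2/1}
TSO: 9 outcomes — {0/0/0/0 0/0/0/1 0/0/2/1 0/1/0/0 0/1/0/1 0/1/2/1 1/1/0/0 1/1/0/1 1/1/2/1}
PSO: 12 outcomes — {0/0/0/0 0/0/0/1 0/0/2/0 0/0/2/1 0/1/0/0 0/1/0/1 0/1/2/0 0/1/2/1 1/1/0/0 1/1/0/1 1/1/2/0 1/1/2/1}
target 0/1/2/0 ∈ {PSO}

SC:no TSO:no PSO:yes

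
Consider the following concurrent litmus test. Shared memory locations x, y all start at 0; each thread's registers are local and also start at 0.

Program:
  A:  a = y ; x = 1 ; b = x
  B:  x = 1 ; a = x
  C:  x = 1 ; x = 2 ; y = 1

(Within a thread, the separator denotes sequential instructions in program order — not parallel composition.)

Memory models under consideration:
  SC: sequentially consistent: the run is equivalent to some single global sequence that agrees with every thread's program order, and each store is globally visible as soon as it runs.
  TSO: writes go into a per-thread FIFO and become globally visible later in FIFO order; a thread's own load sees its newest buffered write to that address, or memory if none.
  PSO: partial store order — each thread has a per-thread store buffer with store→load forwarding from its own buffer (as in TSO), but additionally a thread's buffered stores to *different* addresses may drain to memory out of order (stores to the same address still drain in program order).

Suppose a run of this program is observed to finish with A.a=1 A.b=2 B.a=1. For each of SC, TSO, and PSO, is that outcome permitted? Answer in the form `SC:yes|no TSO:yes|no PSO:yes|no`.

SC:no TSO:no PSO:yes

outcome vector order: (A.a,A.b,B.a)
SC (6): (0,1,1), (0,1,2), (0,2,1), (0,2,2), (1,1,1), (1,1,2)
TSO (6): (0,1,1), (0,1,2), (0,2,1), (0,2,2), (1,1,1), (1,1,2)
PSO (8): (0,1,1), (0,1,2), (0,2,1), (0,2,2), (1,1,1), (1,1,2), (1,2,1), (1,2,2)
target (1,2,1) ∈ {PSO}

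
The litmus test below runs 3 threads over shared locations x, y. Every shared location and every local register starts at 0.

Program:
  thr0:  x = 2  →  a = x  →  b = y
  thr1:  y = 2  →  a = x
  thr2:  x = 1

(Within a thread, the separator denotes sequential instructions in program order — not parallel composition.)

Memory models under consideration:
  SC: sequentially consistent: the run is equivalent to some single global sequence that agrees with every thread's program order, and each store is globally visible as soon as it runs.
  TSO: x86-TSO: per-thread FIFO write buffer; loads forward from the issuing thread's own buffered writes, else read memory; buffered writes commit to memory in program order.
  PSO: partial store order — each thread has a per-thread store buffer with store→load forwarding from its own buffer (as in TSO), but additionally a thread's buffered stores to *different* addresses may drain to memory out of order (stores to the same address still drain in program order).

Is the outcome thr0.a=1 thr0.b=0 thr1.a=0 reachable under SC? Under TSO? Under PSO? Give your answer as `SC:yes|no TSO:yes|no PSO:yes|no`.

outcome vector order: (thr0.a,thr0.b,thr1.a)
SC (9): <1 0 1>, <1 2 0>, <1 2 1>, <1 2 2>, <2 0 1>, <2 0 2>, <2 2 0>, <2 2 1>, <2 2 2>
TSO (12): <1 0 0>, <1 0 1>, <1 0 2>, <1 2 0>, <1 2 1>, <1 2 2>, <2 0 0>, <2 0 1>, <2 0 2>, <2 2 0>, <2 2 1>, <2 2 2>
PSO (12): <1 0 0>, <1 0 1>, <1 0 2>, <1 2 0>, <1 2 1>, <1 2 2>, <2 0 0>, <2 0 1>, <2 0 2>, <2 2 0>, <2 2 1>, <2 2 2>
target <1 0 0> ∈ {TSO,PSO}

SC:no TSO:yes PSO:yes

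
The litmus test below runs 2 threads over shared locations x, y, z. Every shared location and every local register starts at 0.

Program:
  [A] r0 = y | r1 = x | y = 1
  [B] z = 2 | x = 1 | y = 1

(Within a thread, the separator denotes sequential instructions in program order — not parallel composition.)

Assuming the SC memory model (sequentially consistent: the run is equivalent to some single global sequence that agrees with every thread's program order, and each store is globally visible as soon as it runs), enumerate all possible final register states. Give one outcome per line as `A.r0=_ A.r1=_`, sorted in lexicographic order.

A.r0=0 A.r1=0
A.r0=0 A.r1=1
A.r0=1 A.r1=1

outcome vector order: (A.r0,A.r1)
|SC outcomes| = 3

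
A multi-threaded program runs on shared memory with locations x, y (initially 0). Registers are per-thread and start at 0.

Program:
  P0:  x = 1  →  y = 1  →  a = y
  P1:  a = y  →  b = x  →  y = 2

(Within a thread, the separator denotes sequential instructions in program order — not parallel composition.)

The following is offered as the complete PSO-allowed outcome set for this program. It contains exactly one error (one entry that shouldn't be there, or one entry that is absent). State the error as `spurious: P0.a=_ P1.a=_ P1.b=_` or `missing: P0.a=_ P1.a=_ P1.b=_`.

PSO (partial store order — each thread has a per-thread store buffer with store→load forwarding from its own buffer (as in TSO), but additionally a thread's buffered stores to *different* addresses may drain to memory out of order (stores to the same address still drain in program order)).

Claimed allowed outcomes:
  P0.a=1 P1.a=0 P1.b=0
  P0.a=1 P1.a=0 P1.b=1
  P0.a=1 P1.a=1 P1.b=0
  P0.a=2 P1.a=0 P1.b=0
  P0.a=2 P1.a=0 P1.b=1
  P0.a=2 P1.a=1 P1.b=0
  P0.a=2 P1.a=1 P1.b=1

outcome vector order: (P0.a,P1.a,P1.b)
PSO (8): 100; 101; 110; 111; 200; 201; 210; 211
PSO∖claimed = {111}

missing: P0.a=1 P1.a=1 P1.b=1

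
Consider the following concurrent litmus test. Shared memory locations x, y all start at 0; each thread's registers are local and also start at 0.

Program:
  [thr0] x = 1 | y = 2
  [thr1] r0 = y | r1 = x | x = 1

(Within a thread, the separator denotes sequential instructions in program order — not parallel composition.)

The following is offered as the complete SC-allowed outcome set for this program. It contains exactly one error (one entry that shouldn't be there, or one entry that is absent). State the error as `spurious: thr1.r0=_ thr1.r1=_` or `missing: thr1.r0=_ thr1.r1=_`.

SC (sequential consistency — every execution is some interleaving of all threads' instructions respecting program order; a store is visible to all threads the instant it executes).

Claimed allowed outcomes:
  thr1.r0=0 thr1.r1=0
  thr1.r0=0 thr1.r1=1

missing: thr1.r0=2 thr1.r1=1

outcome vector order: (thr1.r0,thr1.r1)
SC: 3 outcomes — {(0,0); (0,1); (2,1)}
SC∖claimed = {(2,1)}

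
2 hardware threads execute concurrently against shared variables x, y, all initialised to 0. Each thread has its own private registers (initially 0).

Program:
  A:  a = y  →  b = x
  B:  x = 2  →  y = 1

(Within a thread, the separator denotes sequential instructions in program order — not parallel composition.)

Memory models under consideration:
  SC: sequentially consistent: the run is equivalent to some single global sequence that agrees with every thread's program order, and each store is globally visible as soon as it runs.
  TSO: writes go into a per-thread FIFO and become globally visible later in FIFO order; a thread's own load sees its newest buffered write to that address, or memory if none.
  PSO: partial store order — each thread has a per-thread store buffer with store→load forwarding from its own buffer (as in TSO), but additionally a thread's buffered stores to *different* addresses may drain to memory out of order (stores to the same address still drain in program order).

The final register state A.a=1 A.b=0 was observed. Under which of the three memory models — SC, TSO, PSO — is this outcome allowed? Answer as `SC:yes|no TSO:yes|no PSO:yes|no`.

outcome vector order: (A.a,A.b)
[SC] allowed = {0/0 0/2 1/2}
[TSO] allowed = {0/0 0/2 1/2}
[PSO] allowed = {0/0 0/2 1/0 1/2}
target 1/0 ∈ {PSO}

SC:no TSO:no PSO:yes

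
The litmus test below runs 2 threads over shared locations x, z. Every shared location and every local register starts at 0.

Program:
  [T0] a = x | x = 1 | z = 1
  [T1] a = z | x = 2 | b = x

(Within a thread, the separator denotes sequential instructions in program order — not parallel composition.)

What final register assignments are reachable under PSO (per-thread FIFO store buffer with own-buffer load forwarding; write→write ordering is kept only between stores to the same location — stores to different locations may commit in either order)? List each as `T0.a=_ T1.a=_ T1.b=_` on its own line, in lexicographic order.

T0.a=0 T1.a=0 T1.b=1
T0.a=0 T1.a=0 T1.b=2
T0.a=0 T1.a=1 T1.b=1
T0.a=0 T1.a=1 T1.b=2
T0.a=2 T1.a=0 T1.b=1
T0.a=2 T1.a=0 T1.b=2

outcome vector order: (T0.a,T1.a,T1.b)
|PSO outcomes| = 6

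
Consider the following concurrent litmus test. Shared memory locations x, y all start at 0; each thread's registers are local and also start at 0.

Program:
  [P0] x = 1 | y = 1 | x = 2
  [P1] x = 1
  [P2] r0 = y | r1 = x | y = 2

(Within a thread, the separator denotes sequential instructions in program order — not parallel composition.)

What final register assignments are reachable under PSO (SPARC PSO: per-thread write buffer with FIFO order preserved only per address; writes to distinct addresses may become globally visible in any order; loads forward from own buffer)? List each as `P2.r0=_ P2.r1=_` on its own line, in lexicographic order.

P2.r0=0 P2.r1=0
P2.r0=0 P2.r1=1
P2.r0=0 P2.r1=2
P2.r0=1 P2.r1=0
P2.r0=1 P2.r1=1
P2.r0=1 P2.r1=2

outcome vector order: (P2.r0,P2.r1)
|PSO outcomes| = 6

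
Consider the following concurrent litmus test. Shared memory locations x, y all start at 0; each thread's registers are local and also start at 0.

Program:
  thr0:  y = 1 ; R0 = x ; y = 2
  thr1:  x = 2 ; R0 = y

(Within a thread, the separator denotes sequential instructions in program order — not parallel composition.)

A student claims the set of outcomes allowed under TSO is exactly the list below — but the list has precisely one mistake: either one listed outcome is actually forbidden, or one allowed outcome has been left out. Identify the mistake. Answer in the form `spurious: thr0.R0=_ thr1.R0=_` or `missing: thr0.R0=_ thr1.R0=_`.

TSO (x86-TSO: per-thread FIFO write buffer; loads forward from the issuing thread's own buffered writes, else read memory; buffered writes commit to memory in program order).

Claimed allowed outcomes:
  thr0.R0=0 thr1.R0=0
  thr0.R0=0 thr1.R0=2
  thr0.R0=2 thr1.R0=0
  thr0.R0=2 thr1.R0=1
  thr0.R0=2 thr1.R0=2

outcome vector order: (thr0.R0,thr1.R0)
under TSO → 0/0 0/1 0/2 2/0 2/1 2/2
TSO∖claimed = {0/1}

missing: thr0.R0=0 thr1.R0=1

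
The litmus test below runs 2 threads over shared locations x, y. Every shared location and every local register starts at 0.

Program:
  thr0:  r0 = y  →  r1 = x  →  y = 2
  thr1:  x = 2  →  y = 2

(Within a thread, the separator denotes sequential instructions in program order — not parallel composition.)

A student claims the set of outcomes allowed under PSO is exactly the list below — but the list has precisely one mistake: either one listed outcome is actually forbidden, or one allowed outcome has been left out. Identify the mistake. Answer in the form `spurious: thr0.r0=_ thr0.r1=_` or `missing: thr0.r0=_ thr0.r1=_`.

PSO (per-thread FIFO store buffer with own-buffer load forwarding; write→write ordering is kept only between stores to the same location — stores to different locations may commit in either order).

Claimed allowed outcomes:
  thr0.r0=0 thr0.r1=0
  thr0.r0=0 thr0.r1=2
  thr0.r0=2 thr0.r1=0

outcome vector order: (thr0.r0,thr0.r1)
[PSO] allowed = {<0 0> <0 2> <2 0> <2 2>}
PSO∖claimed = {<2 2>}

missing: thr0.r0=2 thr0.r1=2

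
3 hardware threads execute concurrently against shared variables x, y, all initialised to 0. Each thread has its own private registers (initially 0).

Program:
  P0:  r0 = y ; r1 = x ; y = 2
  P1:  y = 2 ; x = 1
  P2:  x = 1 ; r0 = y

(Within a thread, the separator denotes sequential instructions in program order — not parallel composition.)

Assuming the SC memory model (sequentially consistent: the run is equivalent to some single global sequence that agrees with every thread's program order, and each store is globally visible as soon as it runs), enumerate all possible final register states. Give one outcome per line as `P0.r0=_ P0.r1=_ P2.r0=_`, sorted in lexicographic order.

outcome vector order: (P0.r0,P0.r1,P2.r0)
|SC outcomes| = 7

P0.r0=0 P0.r1=0 P2.r0=0
P0.r0=0 P0.r1=0 P2.r0=2
P0.r0=0 P0.r1=1 P2.r0=0
P0.r0=0 P0.r1=1 P2.r0=2
P0.r0=2 P0.r1=0 P2.r0=2
P0.r0=2 P0.r1=1 P2.r0=0
P0.r0=2 P0.r1=1 P2.r0=2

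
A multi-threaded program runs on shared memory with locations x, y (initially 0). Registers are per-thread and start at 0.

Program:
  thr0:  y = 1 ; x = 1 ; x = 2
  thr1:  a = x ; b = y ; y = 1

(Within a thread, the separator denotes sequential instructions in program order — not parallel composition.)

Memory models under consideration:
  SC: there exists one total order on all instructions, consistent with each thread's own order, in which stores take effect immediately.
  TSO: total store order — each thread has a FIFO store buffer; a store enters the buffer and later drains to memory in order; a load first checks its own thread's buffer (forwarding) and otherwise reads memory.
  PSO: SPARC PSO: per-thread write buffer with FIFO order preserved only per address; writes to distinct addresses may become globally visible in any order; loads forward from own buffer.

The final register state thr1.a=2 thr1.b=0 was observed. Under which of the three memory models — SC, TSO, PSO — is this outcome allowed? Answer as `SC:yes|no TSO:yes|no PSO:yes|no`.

SC:no TSO:no PSO:yes

outcome vector order: (thr1.a,thr1.b)
under SC → (0,0), (0,1), (1,1), (2,1)
under TSO → (0,0), (0,1), (1,1), (2,1)
under PSO → (0,0), (0,1), (1,0), (1,1), (2,0), (2,1)
target (2,0) ∈ {PSO}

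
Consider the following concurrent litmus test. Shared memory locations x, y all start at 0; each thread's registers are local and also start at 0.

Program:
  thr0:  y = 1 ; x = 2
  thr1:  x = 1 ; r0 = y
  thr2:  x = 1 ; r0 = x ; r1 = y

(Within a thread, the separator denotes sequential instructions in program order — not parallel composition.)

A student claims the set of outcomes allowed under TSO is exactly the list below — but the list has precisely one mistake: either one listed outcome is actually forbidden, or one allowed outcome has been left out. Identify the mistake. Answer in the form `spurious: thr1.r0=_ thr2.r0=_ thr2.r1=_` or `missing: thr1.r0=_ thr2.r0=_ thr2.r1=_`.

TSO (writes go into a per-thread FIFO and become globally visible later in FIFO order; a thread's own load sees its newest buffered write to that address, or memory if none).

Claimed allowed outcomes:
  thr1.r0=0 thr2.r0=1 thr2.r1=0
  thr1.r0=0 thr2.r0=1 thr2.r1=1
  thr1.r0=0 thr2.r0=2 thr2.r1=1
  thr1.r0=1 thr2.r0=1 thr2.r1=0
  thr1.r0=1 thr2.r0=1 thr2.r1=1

outcome vector order: (thr1.r0,thr2.r0,thr2.r1)
[TSO] allowed = {(0,1,0) (0,1,1) (0,2,1) (1,1,0) (1,1,1) (1,2,1)}
TSO∖claimed = {(1,2,1)}

missing: thr1.r0=1 thr2.r0=2 thr2.r1=1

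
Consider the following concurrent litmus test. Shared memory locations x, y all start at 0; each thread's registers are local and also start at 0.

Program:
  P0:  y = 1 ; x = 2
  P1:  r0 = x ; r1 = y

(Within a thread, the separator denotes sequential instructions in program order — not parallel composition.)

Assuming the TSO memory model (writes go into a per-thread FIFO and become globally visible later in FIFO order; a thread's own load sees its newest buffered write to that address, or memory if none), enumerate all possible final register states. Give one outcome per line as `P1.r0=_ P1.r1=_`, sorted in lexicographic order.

outcome vector order: (P1.r0,P1.r1)
|TSO outcomes| = 3

P1.r0=0 P1.r1=0
P1.r0=0 P1.r1=1
P1.r0=2 P1.r1=1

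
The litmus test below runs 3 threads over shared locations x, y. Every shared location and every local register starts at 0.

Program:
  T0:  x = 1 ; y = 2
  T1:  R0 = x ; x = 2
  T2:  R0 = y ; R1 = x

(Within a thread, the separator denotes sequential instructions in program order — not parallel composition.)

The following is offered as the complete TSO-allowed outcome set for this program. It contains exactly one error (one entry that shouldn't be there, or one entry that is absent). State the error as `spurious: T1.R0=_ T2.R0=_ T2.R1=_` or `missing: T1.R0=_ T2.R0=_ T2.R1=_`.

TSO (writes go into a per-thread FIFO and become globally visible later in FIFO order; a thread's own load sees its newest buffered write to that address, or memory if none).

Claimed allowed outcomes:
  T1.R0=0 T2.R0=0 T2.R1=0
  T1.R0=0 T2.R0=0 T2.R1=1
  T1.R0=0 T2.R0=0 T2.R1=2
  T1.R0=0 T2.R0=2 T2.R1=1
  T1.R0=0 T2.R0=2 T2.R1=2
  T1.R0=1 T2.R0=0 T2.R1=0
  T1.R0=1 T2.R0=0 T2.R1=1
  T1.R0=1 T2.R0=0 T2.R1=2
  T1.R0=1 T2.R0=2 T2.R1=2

missing: T1.R0=1 T2.R0=2 T2.R1=1

outcome vector order: (T1.R0,T2.R0,T2.R1)
TSO: 10 outcomes — {<0 0 0>, <0 0 1>, <0 0 2>, <0 2 1>, <0 2 2>, <1 0 0>, <1 0 1>, <1 0 2>, <1 2 1>, <1 2 2>}
TSO∖claimed = {<1 2 1>}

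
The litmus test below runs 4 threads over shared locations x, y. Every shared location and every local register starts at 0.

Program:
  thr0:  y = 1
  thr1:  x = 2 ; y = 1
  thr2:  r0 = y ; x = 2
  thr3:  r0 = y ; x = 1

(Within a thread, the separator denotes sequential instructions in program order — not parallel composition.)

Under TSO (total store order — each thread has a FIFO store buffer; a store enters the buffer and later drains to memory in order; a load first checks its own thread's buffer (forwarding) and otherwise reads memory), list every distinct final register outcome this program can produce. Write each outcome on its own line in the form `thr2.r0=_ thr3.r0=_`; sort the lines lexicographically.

thr2.r0=0 thr3.r0=0
thr2.r0=0 thr3.r0=1
thr2.r0=1 thr3.r0=0
thr2.r0=1 thr3.r0=1

outcome vector order: (thr2.r0,thr3.r0)
|TSO outcomes| = 4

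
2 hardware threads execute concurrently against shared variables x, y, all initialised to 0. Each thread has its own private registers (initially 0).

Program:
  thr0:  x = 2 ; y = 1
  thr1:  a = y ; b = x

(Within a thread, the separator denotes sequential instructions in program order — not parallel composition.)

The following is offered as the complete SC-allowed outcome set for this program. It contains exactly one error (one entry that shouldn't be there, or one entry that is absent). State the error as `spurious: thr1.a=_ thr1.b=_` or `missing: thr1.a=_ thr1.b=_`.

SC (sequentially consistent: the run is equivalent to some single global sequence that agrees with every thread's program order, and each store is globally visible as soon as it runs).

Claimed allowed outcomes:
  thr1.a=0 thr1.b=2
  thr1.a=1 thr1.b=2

outcome vector order: (thr1.a,thr1.b)
SC: 3 outcomes — {00 02 12}
SC∖claimed = {00}

missing: thr1.a=0 thr1.b=0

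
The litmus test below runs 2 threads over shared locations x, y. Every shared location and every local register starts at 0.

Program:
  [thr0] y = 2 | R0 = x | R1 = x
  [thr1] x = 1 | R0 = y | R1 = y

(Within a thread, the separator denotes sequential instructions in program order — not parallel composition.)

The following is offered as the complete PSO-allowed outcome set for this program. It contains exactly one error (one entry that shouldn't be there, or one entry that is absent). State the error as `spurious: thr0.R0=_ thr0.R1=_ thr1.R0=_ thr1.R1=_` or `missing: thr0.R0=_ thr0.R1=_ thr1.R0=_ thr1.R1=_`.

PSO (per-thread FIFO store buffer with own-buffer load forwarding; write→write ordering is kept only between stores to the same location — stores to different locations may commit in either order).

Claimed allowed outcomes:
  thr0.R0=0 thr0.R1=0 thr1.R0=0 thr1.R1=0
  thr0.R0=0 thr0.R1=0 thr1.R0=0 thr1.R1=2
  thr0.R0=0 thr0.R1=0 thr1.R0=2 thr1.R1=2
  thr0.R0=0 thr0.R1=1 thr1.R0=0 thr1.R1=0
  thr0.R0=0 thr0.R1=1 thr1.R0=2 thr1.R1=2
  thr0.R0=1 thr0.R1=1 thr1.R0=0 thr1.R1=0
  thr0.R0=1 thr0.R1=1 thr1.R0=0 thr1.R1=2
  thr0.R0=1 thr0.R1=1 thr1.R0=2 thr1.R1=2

outcome vector order: (thr0.R0,thr0.R1,thr1.R0,thr1.R1)
PSO (9): <0 0 0 0> <0 0 0 2> <0 0 2 2> <0 1 0 0> <0 1 0 2> <0 1 2 2> <1 1 0 0> <1 1 0 2> <1 1 2 2>
PSO∖claimed = {<0 1 0 2>}

missing: thr0.R0=0 thr0.R1=1 thr1.R0=0 thr1.R1=2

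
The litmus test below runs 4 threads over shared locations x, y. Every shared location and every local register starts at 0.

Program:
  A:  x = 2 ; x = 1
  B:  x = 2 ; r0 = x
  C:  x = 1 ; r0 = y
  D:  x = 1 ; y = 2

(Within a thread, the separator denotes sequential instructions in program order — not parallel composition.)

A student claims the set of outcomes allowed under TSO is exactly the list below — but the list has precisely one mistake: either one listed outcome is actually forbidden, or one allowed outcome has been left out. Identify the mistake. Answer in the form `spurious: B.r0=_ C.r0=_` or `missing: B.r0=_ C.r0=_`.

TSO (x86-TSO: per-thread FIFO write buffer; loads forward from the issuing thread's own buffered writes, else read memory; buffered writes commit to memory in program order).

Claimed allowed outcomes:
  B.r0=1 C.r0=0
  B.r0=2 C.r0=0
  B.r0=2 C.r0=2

outcome vector order: (B.r0,C.r0)
TSO: 4 outcomes — {<1 0> <1 2> <2 0> <2 2>}
TSO∖claimed = {<1 2>}

missing: B.r0=1 C.r0=2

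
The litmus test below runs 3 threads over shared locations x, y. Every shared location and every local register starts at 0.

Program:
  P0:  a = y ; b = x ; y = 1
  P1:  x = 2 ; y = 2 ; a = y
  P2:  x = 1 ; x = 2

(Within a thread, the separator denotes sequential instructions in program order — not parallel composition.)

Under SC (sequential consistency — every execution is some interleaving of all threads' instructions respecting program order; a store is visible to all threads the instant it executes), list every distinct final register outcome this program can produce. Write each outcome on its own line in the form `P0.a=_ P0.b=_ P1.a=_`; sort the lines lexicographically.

outcome vector order: (P0.a,P0.b,P1.a)
|SC outcomes| = 10

P0.a=0 P0.b=0 P1.a=1
P0.a=0 P0.b=0 P1.a=2
P0.a=0 P0.b=1 P1.a=1
P0.a=0 P0.b=1 P1.a=2
P0.a=0 P0.b=2 P1.a=1
P0.a=0 P0.b=2 P1.a=2
P0.a=2 P0.b=1 P1.a=1
P0.a=2 P0.b=1 P1.a=2
P0.a=2 P0.b=2 P1.a=1
P0.a=2 P0.b=2 P1.a=2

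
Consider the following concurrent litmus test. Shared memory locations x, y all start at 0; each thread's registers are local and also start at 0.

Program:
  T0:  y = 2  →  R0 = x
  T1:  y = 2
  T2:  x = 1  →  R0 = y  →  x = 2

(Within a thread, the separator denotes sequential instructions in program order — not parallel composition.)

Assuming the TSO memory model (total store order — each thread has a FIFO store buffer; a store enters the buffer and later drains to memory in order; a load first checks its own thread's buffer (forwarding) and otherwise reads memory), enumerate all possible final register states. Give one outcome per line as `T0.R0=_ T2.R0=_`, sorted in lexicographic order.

T0.R0=0 T2.R0=0
T0.R0=0 T2.R0=2
T0.R0=1 T2.R0=0
T0.R0=1 T2.R0=2
T0.R0=2 T2.R0=0
T0.R0=2 T2.R0=2

outcome vector order: (T0.R0,T2.R0)
|TSO outcomes| = 6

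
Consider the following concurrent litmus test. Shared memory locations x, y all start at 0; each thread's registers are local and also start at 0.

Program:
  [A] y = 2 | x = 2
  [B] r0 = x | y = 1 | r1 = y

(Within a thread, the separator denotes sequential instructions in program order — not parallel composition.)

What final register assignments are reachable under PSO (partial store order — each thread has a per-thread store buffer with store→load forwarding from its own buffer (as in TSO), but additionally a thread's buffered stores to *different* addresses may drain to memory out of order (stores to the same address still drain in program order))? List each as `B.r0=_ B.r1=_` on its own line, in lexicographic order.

outcome vector order: (B.r0,B.r1)
|PSO outcomes| = 4

B.r0=0 B.r1=1
B.r0=0 B.r1=2
B.r0=2 B.r1=1
B.r0=2 B.r1=2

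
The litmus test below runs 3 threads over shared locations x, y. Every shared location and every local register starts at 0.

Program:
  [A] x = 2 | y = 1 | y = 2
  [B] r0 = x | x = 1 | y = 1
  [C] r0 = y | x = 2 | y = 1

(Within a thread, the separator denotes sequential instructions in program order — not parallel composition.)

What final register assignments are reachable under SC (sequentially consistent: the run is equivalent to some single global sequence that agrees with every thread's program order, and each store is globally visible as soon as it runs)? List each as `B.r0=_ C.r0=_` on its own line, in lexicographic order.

outcome vector order: (B.r0,C.r0)
|SC outcomes| = 6

B.r0=0 C.r0=0
B.r0=0 C.r0=1
B.r0=0 C.r0=2
B.r0=2 C.r0=0
B.r0=2 C.r0=1
B.r0=2 C.r0=2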